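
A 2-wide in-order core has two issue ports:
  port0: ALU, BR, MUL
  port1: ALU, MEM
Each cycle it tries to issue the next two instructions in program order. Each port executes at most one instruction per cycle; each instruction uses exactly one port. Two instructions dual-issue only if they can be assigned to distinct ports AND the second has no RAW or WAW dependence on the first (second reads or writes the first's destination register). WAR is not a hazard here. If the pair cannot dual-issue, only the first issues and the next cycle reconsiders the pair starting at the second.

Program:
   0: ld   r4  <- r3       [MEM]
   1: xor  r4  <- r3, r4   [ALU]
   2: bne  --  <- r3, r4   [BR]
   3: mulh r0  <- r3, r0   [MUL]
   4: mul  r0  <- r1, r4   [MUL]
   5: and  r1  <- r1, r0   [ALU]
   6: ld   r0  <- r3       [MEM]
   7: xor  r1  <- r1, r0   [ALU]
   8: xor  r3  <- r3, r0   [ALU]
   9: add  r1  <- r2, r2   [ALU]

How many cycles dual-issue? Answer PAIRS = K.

c0: i0 ld.MEM  RAW+WAW r4
c1: i1 xor.ALU  RAW r4
c2: i2 bne.BR  no-port BR/MUL
c3: i3 mulh.MUL  no-port MUL/MUL
c4: i4 mul.MUL  RAW r0
c5: i5,i6 and.ALU ld.MEM  pair
c6: i7,i8 xor.ALU xor.ALU  pair
c7: i9 add.ALU  tail

PAIRS = 2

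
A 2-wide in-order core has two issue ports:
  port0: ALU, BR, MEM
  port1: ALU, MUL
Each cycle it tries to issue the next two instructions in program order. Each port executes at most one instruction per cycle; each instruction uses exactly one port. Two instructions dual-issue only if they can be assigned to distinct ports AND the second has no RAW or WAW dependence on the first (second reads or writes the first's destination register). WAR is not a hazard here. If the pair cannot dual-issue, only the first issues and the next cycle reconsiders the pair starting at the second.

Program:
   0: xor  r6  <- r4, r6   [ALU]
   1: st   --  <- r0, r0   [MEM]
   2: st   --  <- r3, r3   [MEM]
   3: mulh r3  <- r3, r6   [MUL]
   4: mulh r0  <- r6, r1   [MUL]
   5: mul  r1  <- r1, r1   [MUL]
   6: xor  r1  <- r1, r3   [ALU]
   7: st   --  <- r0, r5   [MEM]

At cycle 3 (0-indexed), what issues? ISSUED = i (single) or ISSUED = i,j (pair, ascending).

c0: i0/i1 xor.ALU st.MEM  pair
c1: i2/i3 st.MEM mulh.MUL  pair
c2: i4 mulh.MUL  no-port MUL/MUL
c3: i5 mul.MUL  RAW+WAW r1
c4: i6/i7 xor.ALU st.MEM  pair

ISSUED = 5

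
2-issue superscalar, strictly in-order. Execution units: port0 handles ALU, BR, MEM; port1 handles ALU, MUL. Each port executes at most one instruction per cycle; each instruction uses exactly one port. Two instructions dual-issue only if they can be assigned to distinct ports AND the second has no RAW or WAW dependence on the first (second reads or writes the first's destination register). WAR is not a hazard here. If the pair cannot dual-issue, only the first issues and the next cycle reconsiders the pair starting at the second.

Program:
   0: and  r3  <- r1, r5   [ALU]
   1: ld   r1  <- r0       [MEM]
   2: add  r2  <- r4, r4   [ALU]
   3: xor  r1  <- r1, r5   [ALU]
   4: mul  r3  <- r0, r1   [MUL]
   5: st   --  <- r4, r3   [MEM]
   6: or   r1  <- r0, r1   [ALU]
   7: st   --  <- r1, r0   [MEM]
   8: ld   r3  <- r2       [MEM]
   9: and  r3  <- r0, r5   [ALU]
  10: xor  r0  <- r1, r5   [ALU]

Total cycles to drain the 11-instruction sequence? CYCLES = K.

c0: i0,i1 and.ALU+ld.MEM  2-wide
c1: i2,i3 add.ALU+xor.ALU  2-wide
c2: i4 mul.MUL  RAW r3
c3: i5,i6 st.MEM+or.ALU  2-wide
c4: i7 st.MEM  no-port MEM/MEM
c5: i8 ld.MEM  WAW r3
c6: i9,i10 and.ALU+xor.ALU  2-wide

CYCLES = 7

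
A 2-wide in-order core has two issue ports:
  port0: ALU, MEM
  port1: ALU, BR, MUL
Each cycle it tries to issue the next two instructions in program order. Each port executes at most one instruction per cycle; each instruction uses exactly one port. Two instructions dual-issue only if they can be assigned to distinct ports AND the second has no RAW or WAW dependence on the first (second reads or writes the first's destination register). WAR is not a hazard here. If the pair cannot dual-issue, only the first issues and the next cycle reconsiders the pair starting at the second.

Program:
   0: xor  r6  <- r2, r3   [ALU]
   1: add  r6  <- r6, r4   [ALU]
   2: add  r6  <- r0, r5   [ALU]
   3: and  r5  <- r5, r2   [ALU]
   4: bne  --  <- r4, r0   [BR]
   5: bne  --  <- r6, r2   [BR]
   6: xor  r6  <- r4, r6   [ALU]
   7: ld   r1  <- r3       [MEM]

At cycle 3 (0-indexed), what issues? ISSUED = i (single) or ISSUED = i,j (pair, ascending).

ISSUED = 4

[0] i0  xor.ALU  -- RAW+WAW r6
[1] i1  add.ALU  -- WAW r6
[2] i2&i3  add.ALU+and.ALU  -- 2-wide
[3] i4  bne.BR  -- no-port BR/BR
[4] i5&i6  bne.BR+xor.ALU  -- 2-wide
[5] i7  ld.MEM  -- tail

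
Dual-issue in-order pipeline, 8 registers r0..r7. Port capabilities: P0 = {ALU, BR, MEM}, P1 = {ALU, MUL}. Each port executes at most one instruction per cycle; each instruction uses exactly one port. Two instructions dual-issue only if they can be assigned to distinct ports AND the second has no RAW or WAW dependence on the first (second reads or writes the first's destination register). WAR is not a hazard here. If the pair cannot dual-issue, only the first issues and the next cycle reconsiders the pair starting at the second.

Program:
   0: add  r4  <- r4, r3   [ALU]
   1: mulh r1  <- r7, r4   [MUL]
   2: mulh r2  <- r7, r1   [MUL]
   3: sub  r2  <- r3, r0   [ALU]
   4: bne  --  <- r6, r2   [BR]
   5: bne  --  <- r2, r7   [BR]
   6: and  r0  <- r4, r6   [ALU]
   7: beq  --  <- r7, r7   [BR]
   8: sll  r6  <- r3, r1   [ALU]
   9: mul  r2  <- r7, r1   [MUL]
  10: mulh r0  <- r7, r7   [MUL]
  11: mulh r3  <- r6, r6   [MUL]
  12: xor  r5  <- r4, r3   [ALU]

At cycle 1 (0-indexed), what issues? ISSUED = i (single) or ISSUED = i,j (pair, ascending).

ISSUED = 1

  cy0 -> i0 (add) RAW r4
  cy1 -> i1 (mulh) no-port MUL/MUL
  cy2 -> i2 (mulh) WAW r2
  cy3 -> i3 (sub) RAW r2
  cy4 -> i4 (bne) no-port BR/BR
  cy5 -> i5/i6 (bne and) 2-wide
  cy6 -> i7/i8 (beq sll) 2-wide
  cy7 -> i9 (mul) no-port MUL/MUL
  cy8 -> i10 (mulh) no-port MUL/MUL
  cy9 -> i11 (mulh) RAW r3
  cy10 -> i12 (xor) tail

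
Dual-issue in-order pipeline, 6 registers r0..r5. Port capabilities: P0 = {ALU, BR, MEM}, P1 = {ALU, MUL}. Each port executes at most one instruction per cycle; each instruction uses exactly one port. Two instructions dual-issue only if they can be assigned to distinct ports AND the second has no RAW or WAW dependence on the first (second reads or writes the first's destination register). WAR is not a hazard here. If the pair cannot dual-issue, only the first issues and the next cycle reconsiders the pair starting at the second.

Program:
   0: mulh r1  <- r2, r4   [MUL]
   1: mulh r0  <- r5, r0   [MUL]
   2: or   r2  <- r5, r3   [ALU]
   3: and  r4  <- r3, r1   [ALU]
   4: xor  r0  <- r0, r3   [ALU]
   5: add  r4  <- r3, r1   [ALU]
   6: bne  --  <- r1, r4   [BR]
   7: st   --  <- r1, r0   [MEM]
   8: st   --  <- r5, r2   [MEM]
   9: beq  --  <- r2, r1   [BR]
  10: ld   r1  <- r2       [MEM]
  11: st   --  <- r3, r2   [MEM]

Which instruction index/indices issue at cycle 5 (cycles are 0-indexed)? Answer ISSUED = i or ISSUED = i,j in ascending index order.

ISSUED = 7

0. mulh @i0  | no-port MUL/MUL
1. mulh/or @i1+i2  | pair
2. and/xor @i3+i4  | pair
3. add @i5  | RAW r4
4. bne @i6  | no-port BR/MEM
5. st @i7  | no-port MEM/MEM
6. st @i8  | no-port MEM/BR
7. beq @i9  | no-port BR/MEM
8. ld @i10  | no-port MEM/MEM
9. st @i11  | tail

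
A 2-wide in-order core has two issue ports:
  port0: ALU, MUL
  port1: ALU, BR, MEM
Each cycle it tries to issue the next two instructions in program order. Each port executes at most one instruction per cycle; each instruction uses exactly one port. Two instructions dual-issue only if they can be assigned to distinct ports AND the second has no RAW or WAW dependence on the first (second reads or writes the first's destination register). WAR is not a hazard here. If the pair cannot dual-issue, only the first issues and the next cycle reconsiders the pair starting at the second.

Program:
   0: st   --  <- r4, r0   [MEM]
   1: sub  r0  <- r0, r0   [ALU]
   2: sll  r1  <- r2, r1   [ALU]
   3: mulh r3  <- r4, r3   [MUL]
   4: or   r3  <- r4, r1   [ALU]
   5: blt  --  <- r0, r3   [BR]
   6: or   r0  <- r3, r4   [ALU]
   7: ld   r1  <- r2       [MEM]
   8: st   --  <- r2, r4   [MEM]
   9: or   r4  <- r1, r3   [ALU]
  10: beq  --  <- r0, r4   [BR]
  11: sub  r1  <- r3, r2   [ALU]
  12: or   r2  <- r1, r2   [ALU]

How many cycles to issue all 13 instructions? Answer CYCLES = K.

[0] i0+i1  st.MEM+sub.ALU  -- dual
[1] i2+i3  sll.ALU+mulh.MUL  -- dual
[2] i4  or.ALU  -- RAW r3
[3] i5+i6  blt.BR+or.ALU  -- dual
[4] i7  ld.MEM  -- no-port MEM/MEM
[5] i8+i9  st.MEM+or.ALU  -- dual
[6] i10+i11  beq.BR+sub.ALU  -- dual
[7] i12  or.ALU  -- tail

CYCLES = 8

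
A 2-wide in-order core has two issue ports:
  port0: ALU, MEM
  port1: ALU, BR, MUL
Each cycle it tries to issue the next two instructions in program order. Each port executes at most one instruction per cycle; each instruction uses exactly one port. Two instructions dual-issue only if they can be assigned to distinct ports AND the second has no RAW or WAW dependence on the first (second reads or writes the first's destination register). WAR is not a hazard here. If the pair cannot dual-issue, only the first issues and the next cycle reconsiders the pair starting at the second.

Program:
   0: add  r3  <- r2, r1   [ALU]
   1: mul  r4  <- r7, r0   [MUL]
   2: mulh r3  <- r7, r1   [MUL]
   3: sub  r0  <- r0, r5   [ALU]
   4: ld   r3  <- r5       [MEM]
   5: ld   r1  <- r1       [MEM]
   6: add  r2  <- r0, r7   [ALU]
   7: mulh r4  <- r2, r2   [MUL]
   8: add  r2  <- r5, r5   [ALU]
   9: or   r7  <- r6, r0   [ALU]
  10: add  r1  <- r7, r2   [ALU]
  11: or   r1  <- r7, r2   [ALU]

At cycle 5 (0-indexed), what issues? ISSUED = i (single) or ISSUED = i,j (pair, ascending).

#0 head=0: add+mul i0+i1 dual
#1 head=2: mulh+sub i2+i3 dual
#2 head=4: ld i4 no-port MEM/MEM
#3 head=5: ld+add i5+i6 dual
#4 head=7: mulh+add i7+i8 dual
#5 head=9: or i9 RAW r7
#6 head=10: add i10 WAW r1
#7 head=11: or i11 tail

ISSUED = 9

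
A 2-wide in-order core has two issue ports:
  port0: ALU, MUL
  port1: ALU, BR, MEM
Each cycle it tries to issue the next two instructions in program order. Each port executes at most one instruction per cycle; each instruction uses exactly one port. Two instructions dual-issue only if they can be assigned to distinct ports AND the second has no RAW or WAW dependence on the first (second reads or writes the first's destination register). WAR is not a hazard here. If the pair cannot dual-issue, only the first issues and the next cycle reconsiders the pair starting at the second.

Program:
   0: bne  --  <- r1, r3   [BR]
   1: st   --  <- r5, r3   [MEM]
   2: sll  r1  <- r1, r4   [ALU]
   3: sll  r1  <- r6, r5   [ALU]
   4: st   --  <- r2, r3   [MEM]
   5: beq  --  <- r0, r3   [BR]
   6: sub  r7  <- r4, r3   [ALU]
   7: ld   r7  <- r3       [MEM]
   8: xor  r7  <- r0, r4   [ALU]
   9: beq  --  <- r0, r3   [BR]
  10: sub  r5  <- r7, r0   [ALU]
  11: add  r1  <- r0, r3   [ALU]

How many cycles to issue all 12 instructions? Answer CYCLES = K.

CYCLES = 7

#0 head=0: bne.BR i0 no-port BR/MEM
#1 head=1: st.MEM;sll.ALU i1+i2 pair
#2 head=3: sll.ALU;st.MEM i3+i4 pair
#3 head=5: beq.BR;sub.ALU i5+i6 pair
#4 head=7: ld.MEM i7 WAW r7
#5 head=8: xor.ALU;beq.BR i8+i9 pair
#6 head=10: sub.ALU;add.ALU i10+i11 pair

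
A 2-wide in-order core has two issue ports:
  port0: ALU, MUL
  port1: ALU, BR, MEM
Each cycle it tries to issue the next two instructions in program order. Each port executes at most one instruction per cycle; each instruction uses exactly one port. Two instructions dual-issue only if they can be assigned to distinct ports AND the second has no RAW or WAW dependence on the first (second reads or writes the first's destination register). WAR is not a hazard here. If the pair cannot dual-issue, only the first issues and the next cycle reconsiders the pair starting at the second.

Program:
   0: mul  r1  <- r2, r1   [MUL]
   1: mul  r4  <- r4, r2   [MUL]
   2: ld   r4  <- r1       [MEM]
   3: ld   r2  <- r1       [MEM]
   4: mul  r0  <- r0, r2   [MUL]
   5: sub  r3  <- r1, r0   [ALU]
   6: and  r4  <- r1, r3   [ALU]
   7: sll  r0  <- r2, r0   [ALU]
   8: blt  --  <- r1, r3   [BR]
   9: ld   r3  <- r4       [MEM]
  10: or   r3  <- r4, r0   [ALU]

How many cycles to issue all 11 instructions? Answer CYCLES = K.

CYCLES = 10

0. mul.MUL @i0  | no-port MUL/MUL
1. mul.MUL @i1  | WAW r4
2. ld.MEM @i2  | no-port MEM/MEM
3. ld.MEM @i3  | RAW r2
4. mul.MUL @i4  | RAW r0
5. sub.ALU @i5  | RAW r3
6. and.ALU;sll.ALU @i6,i7  | pair
7. blt.BR @i8  | no-port BR/MEM
8. ld.MEM @i9  | WAW r3
9. or.ALU @i10  | tail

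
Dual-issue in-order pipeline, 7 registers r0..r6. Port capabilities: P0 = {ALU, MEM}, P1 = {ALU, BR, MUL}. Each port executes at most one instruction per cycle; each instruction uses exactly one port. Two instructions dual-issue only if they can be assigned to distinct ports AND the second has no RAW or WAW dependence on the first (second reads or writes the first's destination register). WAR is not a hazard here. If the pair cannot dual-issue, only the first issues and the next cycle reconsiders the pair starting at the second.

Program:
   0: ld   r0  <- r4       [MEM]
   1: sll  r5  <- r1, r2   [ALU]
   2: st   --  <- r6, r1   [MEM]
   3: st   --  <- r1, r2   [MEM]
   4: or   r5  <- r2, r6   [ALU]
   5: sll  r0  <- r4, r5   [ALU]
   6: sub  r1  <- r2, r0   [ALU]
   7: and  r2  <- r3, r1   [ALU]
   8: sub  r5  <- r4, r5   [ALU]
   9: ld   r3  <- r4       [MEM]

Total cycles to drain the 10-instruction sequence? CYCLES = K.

  cy0 -> i0&i1 (ld/sll) 2-wide
  cy1 -> i2 (st) no-port MEM/MEM
  cy2 -> i3&i4 (st/or) 2-wide
  cy3 -> i5 (sll) RAW r0
  cy4 -> i6 (sub) RAW r1
  cy5 -> i7&i8 (and/sub) 2-wide
  cy6 -> i9 (ld) tail

CYCLES = 7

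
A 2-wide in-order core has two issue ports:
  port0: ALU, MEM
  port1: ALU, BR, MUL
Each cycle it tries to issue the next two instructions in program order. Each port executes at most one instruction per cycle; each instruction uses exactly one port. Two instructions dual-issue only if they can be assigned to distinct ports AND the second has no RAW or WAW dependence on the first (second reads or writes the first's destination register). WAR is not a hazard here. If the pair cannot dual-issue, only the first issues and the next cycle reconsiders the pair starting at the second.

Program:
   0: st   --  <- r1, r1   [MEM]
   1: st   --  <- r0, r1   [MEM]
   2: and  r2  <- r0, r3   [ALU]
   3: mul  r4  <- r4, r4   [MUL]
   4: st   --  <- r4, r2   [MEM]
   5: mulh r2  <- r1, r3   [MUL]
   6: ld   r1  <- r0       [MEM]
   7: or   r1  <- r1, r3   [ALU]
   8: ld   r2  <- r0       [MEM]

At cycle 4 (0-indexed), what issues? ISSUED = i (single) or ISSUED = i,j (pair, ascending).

ISSUED = 6

0. st @i0  | no-port MEM/MEM
1. st;and @i1/i2  | pair
2. mul @i3  | RAW r4
3. st;mulh @i4/i5  | pair
4. ld @i6  | RAW+WAW r1
5. or;ld @i7/i8  | pair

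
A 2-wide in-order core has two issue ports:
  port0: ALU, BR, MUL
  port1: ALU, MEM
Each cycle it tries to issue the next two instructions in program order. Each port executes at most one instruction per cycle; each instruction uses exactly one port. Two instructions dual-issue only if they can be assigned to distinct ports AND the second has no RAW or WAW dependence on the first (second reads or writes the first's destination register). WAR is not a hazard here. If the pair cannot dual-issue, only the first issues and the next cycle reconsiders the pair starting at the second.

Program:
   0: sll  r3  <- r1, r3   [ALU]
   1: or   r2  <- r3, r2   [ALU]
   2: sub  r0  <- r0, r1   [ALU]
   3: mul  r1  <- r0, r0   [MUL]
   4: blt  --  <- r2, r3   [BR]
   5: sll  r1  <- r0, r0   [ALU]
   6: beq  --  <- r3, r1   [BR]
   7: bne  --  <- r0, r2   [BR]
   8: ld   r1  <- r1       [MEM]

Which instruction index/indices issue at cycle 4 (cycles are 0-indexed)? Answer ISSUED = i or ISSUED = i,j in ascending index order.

0. sll.ALU @i0  | RAW r3
1. or.ALU/sub.ALU @i1/i2  | dual
2. mul.MUL @i3  | no-port MUL/BR
3. blt.BR/sll.ALU @i4/i5  | dual
4. beq.BR @i6  | no-port BR/BR
5. bne.BR/ld.MEM @i7/i8  | dual

ISSUED = 6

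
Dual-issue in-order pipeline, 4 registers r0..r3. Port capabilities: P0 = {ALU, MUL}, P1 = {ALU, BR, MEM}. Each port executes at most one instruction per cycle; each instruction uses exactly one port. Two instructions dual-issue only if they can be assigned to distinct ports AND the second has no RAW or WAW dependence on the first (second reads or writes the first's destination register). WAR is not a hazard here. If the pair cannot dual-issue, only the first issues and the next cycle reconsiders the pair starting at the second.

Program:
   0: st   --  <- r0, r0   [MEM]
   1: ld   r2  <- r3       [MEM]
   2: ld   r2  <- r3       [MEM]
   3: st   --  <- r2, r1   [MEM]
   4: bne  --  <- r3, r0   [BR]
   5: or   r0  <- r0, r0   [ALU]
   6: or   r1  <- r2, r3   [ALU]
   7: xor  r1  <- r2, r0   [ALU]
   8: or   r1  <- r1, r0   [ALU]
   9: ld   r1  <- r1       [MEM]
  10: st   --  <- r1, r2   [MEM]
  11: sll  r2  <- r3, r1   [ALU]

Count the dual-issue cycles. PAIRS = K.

PAIRS = 2

#0 head=0: st i0 no-port MEM/MEM
#1 head=1: ld i1 no-port MEM/MEM
#2 head=2: ld i2 no-port MEM/MEM
#3 head=3: st i3 no-port MEM/BR
#4 head=4: bne/or i4+i5 dual
#5 head=6: or i6 WAW r1
#6 head=7: xor i7 RAW+WAW r1
#7 head=8: or i8 RAW+WAW r1
#8 head=9: ld i9 no-port MEM/MEM
#9 head=10: st/sll i10+i11 dual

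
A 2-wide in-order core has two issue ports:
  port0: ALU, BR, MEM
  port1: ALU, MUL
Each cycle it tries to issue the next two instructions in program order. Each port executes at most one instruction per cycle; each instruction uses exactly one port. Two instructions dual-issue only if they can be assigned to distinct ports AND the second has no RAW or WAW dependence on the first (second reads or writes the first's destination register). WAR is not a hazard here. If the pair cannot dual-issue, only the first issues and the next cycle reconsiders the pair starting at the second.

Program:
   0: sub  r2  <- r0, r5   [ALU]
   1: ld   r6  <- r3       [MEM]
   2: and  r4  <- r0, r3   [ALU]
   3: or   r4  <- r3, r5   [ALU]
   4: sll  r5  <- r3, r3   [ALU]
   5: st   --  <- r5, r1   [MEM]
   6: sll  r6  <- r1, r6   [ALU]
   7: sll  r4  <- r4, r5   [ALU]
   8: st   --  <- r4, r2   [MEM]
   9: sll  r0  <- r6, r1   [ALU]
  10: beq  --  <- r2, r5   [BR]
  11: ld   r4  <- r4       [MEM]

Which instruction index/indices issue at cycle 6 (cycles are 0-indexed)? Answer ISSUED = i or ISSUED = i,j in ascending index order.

  cy0 -> i0,i1 (sub.ALU;ld.MEM) pair
  cy1 -> i2 (and.ALU) WAW r4
  cy2 -> i3,i4 (or.ALU;sll.ALU) pair
  cy3 -> i5,i6 (st.MEM;sll.ALU) pair
  cy4 -> i7 (sll.ALU) RAW r4
  cy5 -> i8,i9 (st.MEM;sll.ALU) pair
  cy6 -> i10 (beq.BR) no-port BR/MEM
  cy7 -> i11 (ld.MEM) tail

ISSUED = 10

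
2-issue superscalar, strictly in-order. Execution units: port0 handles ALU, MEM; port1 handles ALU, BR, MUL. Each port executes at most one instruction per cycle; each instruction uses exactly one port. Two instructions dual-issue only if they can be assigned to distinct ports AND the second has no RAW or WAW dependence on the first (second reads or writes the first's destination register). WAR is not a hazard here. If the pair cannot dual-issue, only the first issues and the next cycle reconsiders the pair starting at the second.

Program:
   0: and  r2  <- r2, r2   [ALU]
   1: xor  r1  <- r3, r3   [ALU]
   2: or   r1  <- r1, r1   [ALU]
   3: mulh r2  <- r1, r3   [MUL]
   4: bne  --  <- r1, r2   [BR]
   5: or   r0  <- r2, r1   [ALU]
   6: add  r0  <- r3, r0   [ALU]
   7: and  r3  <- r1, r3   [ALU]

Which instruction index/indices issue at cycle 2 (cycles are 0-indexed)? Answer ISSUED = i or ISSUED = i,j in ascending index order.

  cy0 -> i0&i1 (and.ALU;xor.ALU) 2-wide
  cy1 -> i2 (or.ALU) RAW r1
  cy2 -> i3 (mulh.MUL) no-port MUL/BR
  cy3 -> i4&i5 (bne.BR;or.ALU) 2-wide
  cy4 -> i6&i7 (add.ALU;and.ALU) 2-wide

ISSUED = 3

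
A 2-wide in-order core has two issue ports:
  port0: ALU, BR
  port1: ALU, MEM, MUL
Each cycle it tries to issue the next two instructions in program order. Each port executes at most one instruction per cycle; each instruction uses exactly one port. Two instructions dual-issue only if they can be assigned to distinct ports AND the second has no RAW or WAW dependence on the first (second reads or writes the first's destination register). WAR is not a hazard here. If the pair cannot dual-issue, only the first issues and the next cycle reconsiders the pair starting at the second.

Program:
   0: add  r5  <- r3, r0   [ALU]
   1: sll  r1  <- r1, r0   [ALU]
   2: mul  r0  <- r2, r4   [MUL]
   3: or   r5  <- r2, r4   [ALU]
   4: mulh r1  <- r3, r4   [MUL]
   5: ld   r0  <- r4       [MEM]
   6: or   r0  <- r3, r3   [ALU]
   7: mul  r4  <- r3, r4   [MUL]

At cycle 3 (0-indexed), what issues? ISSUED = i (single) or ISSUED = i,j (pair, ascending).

ISSUED = 5

t=0 i0+i1:add.ALU+sll.ALU ; 2-wide
t=1 i2+i3:mul.MUL+or.ALU ; 2-wide
t=2 i4:mulh.MUL ; no-port MUL/MEM
t=3 i5:ld.MEM ; WAW r0
t=4 i6+i7:or.ALU+mul.MUL ; 2-wide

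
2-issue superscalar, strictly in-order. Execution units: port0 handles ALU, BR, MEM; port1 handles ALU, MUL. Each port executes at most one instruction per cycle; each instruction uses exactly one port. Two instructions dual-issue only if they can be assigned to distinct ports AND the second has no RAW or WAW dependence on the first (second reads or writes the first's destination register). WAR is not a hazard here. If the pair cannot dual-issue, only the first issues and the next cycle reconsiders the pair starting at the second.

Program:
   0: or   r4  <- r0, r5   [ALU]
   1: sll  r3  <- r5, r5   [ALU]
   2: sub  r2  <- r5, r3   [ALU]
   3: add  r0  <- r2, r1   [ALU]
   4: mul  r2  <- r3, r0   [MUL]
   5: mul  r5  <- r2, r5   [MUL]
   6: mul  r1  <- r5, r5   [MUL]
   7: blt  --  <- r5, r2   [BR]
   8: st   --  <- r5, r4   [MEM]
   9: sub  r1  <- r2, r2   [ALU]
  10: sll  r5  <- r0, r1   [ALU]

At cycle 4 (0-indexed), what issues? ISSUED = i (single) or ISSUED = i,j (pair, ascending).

t=0 i0/i1:or.ALU+sll.ALU ; 2-wide
t=1 i2:sub.ALU ; RAW r2
t=2 i3:add.ALU ; RAW r0
t=3 i4:mul.MUL ; no-port MUL/MUL
t=4 i5:mul.MUL ; no-port MUL/MUL
t=5 i6/i7:mul.MUL+blt.BR ; 2-wide
t=6 i8/i9:st.MEM+sub.ALU ; 2-wide
t=7 i10:sll.ALU ; tail

ISSUED = 5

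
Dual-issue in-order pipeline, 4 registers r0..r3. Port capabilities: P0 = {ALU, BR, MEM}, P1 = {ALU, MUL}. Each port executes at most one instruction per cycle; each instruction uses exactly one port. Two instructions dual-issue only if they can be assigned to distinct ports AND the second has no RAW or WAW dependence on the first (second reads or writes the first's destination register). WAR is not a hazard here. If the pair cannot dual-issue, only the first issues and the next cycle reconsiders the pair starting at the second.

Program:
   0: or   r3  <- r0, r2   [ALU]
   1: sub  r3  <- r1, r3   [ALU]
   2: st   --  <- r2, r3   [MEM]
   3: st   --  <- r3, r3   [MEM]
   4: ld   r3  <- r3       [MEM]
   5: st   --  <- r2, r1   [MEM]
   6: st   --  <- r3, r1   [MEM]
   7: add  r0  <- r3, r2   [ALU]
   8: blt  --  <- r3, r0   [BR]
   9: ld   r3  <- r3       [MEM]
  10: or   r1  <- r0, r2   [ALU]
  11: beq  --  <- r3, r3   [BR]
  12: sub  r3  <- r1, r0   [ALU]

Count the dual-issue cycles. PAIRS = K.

c0: i0 or.ALU  RAW+WAW r3
c1: i1 sub.ALU  RAW r3
c2: i2 st.MEM  no-port MEM/MEM
c3: i3 st.MEM  no-port MEM/MEM
c4: i4 ld.MEM  no-port MEM/MEM
c5: i5 st.MEM  no-port MEM/MEM
c6: i6,i7 st.MEM/add.ALU  pair
c7: i8 blt.BR  no-port BR/MEM
c8: i9,i10 ld.MEM/or.ALU  pair
c9: i11,i12 beq.BR/sub.ALU  pair

PAIRS = 3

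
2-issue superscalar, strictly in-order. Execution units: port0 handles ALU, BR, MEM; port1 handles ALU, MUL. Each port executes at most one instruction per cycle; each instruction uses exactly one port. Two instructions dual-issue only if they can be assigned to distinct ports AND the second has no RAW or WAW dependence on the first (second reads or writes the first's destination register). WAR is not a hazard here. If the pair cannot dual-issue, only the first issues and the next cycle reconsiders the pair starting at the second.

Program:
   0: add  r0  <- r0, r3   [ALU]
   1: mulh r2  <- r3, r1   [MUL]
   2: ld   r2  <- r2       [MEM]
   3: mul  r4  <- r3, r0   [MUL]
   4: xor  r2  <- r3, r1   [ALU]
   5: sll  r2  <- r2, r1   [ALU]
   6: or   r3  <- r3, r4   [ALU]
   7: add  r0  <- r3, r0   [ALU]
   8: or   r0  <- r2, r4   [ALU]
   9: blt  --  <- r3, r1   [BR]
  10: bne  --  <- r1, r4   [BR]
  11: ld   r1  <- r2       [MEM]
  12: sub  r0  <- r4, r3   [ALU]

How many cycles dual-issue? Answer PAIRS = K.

PAIRS = 5

  cy0 -> i0+i1 (add/mulh) 2-wide
  cy1 -> i2+i3 (ld/mul) 2-wide
  cy2 -> i4 (xor) RAW+WAW r2
  cy3 -> i5+i6 (sll/or) 2-wide
  cy4 -> i7 (add) WAW r0
  cy5 -> i8+i9 (or/blt) 2-wide
  cy6 -> i10 (bne) no-port BR/MEM
  cy7 -> i11+i12 (ld/sub) 2-wide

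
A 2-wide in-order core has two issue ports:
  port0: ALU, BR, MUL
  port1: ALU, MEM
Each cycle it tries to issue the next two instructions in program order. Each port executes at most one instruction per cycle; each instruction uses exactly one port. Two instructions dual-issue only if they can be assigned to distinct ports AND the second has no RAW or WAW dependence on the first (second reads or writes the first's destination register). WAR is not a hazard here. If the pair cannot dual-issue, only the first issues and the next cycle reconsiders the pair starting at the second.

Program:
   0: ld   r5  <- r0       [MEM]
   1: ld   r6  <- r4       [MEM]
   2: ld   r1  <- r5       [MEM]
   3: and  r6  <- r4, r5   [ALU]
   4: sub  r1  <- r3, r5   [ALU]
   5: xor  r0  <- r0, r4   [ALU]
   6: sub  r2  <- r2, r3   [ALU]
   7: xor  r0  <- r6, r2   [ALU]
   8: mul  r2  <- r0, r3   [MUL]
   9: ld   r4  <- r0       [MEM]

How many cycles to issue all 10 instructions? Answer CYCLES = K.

t=0 i0:ld.MEM ; no-port MEM/MEM
t=1 i1:ld.MEM ; no-port MEM/MEM
t=2 i2&i3:ld.MEM/and.ALU ; dual
t=3 i4&i5:sub.ALU/xor.ALU ; dual
t=4 i6:sub.ALU ; RAW r2
t=5 i7:xor.ALU ; RAW r0
t=6 i8&i9:mul.MUL/ld.MEM ; dual

CYCLES = 7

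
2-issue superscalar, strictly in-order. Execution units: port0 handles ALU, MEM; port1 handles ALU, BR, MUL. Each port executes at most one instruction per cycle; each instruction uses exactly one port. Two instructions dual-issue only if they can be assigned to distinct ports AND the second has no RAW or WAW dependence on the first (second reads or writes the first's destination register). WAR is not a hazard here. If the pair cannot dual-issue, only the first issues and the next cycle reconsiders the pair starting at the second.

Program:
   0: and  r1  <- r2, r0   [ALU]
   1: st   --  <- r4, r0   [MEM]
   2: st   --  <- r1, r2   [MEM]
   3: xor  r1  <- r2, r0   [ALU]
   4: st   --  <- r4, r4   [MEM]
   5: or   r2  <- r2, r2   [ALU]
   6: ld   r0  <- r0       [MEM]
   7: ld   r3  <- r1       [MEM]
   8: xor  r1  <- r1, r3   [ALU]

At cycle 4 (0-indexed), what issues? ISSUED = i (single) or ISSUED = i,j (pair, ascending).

  cy0 -> i0+i1 (and.ALU;st.MEM) 2-wide
  cy1 -> i2+i3 (st.MEM;xor.ALU) 2-wide
  cy2 -> i4+i5 (st.MEM;or.ALU) 2-wide
  cy3 -> i6 (ld.MEM) no-port MEM/MEM
  cy4 -> i7 (ld.MEM) RAW r3
  cy5 -> i8 (xor.ALU) tail

ISSUED = 7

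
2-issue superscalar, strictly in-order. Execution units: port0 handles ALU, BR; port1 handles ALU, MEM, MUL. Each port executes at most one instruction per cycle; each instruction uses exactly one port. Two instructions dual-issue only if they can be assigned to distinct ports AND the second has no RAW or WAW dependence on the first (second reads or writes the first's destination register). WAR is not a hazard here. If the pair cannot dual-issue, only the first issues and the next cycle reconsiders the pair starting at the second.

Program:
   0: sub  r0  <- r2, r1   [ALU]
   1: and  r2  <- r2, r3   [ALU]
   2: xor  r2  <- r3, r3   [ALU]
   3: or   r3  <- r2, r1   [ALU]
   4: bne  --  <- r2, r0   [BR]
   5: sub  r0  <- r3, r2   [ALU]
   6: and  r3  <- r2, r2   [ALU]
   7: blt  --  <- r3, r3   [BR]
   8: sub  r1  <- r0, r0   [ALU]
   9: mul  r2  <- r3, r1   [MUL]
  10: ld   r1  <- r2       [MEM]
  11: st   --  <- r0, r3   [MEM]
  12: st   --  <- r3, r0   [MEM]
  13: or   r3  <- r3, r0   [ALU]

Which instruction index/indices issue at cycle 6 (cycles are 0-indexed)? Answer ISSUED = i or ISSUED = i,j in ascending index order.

ISSUED = 10

t=0 i0,i1:sub/and ; 2-wide
t=1 i2:xor ; RAW r2
t=2 i3,i4:or/bne ; 2-wide
t=3 i5,i6:sub/and ; 2-wide
t=4 i7,i8:blt/sub ; 2-wide
t=5 i9:mul ; no-port MUL/MEM
t=6 i10:ld ; no-port MEM/MEM
t=7 i11:st ; no-port MEM/MEM
t=8 i12,i13:st/or ; 2-wide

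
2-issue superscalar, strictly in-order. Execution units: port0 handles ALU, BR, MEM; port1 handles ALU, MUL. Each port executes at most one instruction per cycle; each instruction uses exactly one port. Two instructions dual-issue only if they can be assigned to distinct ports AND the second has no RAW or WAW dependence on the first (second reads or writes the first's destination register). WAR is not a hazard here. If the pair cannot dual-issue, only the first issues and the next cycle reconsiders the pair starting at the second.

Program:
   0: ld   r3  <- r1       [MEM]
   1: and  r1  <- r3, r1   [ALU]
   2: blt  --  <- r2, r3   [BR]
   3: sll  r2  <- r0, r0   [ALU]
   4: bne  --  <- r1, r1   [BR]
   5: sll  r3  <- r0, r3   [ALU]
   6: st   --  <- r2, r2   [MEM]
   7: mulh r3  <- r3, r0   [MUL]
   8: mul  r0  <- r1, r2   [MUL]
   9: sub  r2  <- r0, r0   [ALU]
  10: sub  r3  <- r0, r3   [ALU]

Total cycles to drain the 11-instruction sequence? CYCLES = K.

CYCLES = 7

  cy0 -> i0 (ld) RAW r3
  cy1 -> i1+i2 (and+blt) 2-wide
  cy2 -> i3+i4 (sll+bne) 2-wide
  cy3 -> i5+i6 (sll+st) 2-wide
  cy4 -> i7 (mulh) no-port MUL/MUL
  cy5 -> i8 (mul) RAW r0
  cy6 -> i9+i10 (sub+sub) 2-wide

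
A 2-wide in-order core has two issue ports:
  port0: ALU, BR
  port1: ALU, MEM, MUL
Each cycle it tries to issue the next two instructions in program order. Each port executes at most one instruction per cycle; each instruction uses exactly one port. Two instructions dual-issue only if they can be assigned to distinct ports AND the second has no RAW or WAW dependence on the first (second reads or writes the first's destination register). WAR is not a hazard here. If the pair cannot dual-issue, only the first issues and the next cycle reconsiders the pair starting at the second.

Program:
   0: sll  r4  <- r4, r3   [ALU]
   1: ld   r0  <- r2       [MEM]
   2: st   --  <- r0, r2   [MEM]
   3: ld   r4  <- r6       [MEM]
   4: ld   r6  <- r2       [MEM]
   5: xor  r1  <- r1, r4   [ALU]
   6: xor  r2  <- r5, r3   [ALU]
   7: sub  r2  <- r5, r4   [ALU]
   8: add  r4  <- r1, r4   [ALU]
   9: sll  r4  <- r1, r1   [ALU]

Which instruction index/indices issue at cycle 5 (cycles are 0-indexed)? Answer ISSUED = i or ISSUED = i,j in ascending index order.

ISSUED = 7,8

[0] i0+i1  sll.ALU/ld.MEM  -- 2-wide
[1] i2  st.MEM  -- no-port MEM/MEM
[2] i3  ld.MEM  -- no-port MEM/MEM
[3] i4+i5  ld.MEM/xor.ALU  -- 2-wide
[4] i6  xor.ALU  -- WAW r2
[5] i7+i8  sub.ALU/add.ALU  -- 2-wide
[6] i9  sll.ALU  -- tail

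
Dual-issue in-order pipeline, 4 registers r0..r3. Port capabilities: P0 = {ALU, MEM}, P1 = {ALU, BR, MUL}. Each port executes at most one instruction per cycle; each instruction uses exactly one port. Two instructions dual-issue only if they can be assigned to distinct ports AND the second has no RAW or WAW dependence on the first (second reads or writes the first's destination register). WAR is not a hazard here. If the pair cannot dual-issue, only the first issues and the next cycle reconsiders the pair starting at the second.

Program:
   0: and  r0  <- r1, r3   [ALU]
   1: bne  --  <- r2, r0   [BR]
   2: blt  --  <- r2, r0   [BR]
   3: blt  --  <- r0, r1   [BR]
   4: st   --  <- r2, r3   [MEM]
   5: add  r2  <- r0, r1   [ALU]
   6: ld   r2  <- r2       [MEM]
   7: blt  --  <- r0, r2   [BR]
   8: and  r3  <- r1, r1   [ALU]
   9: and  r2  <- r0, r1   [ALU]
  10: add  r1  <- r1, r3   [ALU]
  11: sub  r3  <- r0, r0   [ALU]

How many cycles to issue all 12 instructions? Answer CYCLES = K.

CYCLES = 9

c0: i0 and.ALU  RAW r0
c1: i1 bne.BR  no-port BR/BR
c2: i2 blt.BR  no-port BR/BR
c3: i3+i4 blt.BR+st.MEM  dual
c4: i5 add.ALU  RAW+WAW r2
c5: i6 ld.MEM  RAW r2
c6: i7+i8 blt.BR+and.ALU  dual
c7: i9+i10 and.ALU+add.ALU  dual
c8: i11 sub.ALU  tail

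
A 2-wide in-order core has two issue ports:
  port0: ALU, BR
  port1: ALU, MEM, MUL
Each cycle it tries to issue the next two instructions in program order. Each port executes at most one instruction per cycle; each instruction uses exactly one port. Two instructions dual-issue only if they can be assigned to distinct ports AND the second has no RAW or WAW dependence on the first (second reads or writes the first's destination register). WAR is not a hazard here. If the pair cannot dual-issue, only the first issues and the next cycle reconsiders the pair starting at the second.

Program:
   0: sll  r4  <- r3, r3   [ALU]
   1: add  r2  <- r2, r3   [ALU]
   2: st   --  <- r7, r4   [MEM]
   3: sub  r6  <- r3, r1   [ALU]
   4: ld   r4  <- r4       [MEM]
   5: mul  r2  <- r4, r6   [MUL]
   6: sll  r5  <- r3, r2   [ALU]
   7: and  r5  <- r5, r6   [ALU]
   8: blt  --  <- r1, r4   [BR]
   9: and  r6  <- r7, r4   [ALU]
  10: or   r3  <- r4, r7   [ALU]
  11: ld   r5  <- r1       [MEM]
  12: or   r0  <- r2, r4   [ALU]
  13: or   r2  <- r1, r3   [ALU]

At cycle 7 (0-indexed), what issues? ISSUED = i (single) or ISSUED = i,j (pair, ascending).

ISSUED = 11,12

c0: i0+i1 sll;add  pair
c1: i2+i3 st;sub  pair
c2: i4 ld  no-port MEM/MUL
c3: i5 mul  RAW r2
c4: i6 sll  RAW+WAW r5
c5: i7+i8 and;blt  pair
c6: i9+i10 and;or  pair
c7: i11+i12 ld;or  pair
c8: i13 or  tail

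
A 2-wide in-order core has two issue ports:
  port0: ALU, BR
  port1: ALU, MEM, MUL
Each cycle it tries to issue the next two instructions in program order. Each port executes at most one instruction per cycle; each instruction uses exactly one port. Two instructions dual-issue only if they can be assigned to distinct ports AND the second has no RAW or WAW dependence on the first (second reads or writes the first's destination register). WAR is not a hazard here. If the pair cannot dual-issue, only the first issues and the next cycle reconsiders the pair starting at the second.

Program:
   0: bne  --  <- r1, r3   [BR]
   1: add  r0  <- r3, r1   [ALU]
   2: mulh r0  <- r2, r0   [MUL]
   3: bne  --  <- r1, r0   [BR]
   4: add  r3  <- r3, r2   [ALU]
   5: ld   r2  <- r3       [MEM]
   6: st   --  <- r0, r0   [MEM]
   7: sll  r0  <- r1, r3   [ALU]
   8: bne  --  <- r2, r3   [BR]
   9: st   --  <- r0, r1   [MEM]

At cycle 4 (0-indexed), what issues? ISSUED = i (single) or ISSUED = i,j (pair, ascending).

ISSUED = 6,7

#0 head=0: bne;add i0+i1 pair
#1 head=2: mulh i2 RAW r0
#2 head=3: bne;add i3+i4 pair
#3 head=5: ld i5 no-port MEM/MEM
#4 head=6: st;sll i6+i7 pair
#5 head=8: bne;st i8+i9 pair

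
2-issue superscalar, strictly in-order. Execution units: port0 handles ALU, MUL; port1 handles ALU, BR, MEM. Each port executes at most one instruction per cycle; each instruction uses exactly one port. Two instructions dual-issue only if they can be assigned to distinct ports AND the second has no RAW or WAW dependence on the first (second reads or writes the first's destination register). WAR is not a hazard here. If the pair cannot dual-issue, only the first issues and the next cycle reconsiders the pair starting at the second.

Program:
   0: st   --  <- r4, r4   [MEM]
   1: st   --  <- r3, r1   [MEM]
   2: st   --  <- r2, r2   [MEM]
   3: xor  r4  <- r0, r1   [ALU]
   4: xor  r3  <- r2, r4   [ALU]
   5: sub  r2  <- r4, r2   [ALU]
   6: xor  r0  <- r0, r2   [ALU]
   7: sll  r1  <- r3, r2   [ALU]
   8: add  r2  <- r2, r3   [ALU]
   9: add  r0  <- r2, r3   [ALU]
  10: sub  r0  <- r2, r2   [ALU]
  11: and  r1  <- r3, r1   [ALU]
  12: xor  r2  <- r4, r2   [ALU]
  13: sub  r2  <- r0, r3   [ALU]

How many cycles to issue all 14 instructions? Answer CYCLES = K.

CYCLES = 10

[0] i0  st.MEM  -- no-port MEM/MEM
[1] i1  st.MEM  -- no-port MEM/MEM
[2] i2&i3  st.MEM xor.ALU  -- 2-wide
[3] i4&i5  xor.ALU sub.ALU  -- 2-wide
[4] i6&i7  xor.ALU sll.ALU  -- 2-wide
[5] i8  add.ALU  -- RAW r2
[6] i9  add.ALU  -- WAW r0
[7] i10&i11  sub.ALU and.ALU  -- 2-wide
[8] i12  xor.ALU  -- WAW r2
[9] i13  sub.ALU  -- tail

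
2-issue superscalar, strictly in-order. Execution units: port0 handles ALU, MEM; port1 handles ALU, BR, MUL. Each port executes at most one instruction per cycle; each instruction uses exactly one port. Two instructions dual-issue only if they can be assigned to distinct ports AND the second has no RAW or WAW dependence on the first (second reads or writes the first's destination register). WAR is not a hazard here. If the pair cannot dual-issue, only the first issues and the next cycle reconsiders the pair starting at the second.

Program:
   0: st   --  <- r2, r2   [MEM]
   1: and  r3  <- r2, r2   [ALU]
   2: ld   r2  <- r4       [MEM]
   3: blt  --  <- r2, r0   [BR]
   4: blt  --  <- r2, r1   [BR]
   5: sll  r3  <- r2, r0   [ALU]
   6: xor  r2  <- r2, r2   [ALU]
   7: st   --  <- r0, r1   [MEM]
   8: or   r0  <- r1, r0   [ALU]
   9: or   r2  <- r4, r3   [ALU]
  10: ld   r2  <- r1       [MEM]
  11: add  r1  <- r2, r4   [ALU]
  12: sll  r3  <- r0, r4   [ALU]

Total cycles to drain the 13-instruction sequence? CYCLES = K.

CYCLES = 8

c0: i0+i1 st.MEM;and.ALU  pair
c1: i2 ld.MEM  RAW r2
c2: i3 blt.BR  no-port BR/BR
c3: i4+i5 blt.BR;sll.ALU  pair
c4: i6+i7 xor.ALU;st.MEM  pair
c5: i8+i9 or.ALU;or.ALU  pair
c6: i10 ld.MEM  RAW r2
c7: i11+i12 add.ALU;sll.ALU  pair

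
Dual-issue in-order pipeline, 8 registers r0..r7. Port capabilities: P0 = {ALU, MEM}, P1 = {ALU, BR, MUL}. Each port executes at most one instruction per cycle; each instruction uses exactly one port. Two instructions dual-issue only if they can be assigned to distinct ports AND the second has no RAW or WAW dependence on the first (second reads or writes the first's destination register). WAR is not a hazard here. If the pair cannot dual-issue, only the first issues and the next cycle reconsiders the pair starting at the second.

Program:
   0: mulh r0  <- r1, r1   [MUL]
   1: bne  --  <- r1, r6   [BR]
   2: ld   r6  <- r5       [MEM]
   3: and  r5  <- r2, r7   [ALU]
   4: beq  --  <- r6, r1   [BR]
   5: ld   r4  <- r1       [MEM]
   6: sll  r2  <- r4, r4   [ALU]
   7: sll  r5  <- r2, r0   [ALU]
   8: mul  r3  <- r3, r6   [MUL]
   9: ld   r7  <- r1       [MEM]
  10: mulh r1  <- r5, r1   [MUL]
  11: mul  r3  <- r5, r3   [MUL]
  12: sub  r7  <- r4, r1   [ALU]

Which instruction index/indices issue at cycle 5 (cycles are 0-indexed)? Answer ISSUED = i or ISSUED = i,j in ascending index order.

ISSUED = 7,8

c0: i0 mulh.MUL  no-port MUL/BR
c1: i1,i2 bne.BR/ld.MEM  2-wide
c2: i3,i4 and.ALU/beq.BR  2-wide
c3: i5 ld.MEM  RAW r4
c4: i6 sll.ALU  RAW r2
c5: i7,i8 sll.ALU/mul.MUL  2-wide
c6: i9,i10 ld.MEM/mulh.MUL  2-wide
c7: i11,i12 mul.MUL/sub.ALU  2-wide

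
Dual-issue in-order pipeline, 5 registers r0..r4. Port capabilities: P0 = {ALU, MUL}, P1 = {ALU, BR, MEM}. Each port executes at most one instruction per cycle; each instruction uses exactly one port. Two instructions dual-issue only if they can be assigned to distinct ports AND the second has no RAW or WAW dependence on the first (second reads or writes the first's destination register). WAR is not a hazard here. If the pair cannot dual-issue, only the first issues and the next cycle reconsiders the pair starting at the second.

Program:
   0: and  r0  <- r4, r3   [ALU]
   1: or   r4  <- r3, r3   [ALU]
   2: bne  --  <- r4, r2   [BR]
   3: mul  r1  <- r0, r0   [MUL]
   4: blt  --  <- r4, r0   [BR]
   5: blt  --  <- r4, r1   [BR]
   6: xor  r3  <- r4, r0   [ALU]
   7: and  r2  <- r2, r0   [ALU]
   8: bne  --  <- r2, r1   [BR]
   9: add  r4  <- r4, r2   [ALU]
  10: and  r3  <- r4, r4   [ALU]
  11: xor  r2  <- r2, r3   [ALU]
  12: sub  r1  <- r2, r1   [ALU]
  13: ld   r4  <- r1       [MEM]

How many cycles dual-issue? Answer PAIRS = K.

PAIRS = 4

0. and+or @i0,i1  | dual
1. bne+mul @i2,i3  | dual
2. blt @i4  | no-port BR/BR
3. blt+xor @i5,i6  | dual
4. and @i7  | RAW r2
5. bne+add @i8,i9  | dual
6. and @i10  | RAW r3
7. xor @i11  | RAW r2
8. sub @i12  | RAW r1
9. ld @i13  | tail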